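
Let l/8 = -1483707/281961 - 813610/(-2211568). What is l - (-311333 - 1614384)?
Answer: 25016798832696856/12991165101 ≈ 1.9257e+6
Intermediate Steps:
l = -508652105561/12991165101 (l = 8*(-1483707/281961 - 813610/(-2211568)) = 8*(-1483707*1/281961 - 813610*(-1/2211568)) = 8*(-494569/93987 + 406805/1105784) = 8*(-508652105561/103929320808) = -508652105561/12991165101 ≈ -39.154)
l - (-311333 - 1614384) = -508652105561/12991165101 - (-311333 - 1614384) = -508652105561/12991165101 - 1*(-1925717) = -508652105561/12991165101 + 1925717 = 25016798832696856/12991165101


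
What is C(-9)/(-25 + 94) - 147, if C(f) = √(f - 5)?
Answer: -147 + I*√14/69 ≈ -147.0 + 0.054227*I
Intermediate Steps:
C(f) = √(-5 + f)
C(-9)/(-25 + 94) - 147 = √(-5 - 9)/(-25 + 94) - 147 = √(-14)/69 - 147 = (I*√14)*(1/69) - 147 = I*√14/69 - 147 = -147 + I*√14/69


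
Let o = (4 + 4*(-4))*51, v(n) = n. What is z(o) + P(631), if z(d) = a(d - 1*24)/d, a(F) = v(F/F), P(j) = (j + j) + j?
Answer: 1158515/612 ≈ 1893.0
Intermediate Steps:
P(j) = 3*j (P(j) = 2*j + j = 3*j)
a(F) = 1 (a(F) = F/F = 1)
o = -612 (o = (4 - 16)*51 = -12*51 = -612)
z(d) = 1/d
z(o) + P(631) = 1/(-612) + 3*631 = -1/612 + 1893 = 1158515/612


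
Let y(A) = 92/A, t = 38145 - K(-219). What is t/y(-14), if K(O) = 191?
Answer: -132839/23 ≈ -5775.6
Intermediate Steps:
t = 37954 (t = 38145 - 1*191 = 38145 - 191 = 37954)
t/y(-14) = 37954/((92/(-14))) = 37954/((92*(-1/14))) = 37954/(-46/7) = 37954*(-7/46) = -132839/23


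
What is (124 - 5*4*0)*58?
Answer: 7192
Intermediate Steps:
(124 - 5*4*0)*58 = (124 - 20*0)*58 = (124 + 0)*58 = 124*58 = 7192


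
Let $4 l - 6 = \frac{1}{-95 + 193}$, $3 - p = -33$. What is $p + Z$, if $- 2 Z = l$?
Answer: $\frac{27635}{784} \approx 35.249$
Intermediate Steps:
$p = 36$ ($p = 3 - -33 = 3 + 33 = 36$)
$l = \frac{589}{392}$ ($l = \frac{3}{2} + \frac{1}{4 \left(-95 + 193\right)} = \frac{3}{2} + \frac{1}{4 \cdot 98} = \frac{3}{2} + \frac{1}{4} \cdot \frac{1}{98} = \frac{3}{2} + \frac{1}{392} = \frac{589}{392} \approx 1.5026$)
$Z = - \frac{589}{784}$ ($Z = \left(- \frac{1}{2}\right) \frac{589}{392} = - \frac{589}{784} \approx -0.75128$)
$p + Z = 36 - \frac{589}{784} = \frac{27635}{784}$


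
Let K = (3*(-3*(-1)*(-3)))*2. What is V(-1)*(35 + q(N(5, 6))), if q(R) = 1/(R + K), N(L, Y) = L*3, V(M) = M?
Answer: -1364/39 ≈ -34.974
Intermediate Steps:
N(L, Y) = 3*L
K = -54 (K = (3*(3*(-3)))*2 = (3*(-9))*2 = -27*2 = -54)
q(R) = 1/(-54 + R) (q(R) = 1/(R - 54) = 1/(-54 + R))
V(-1)*(35 + q(N(5, 6))) = -(35 + 1/(-54 + 3*5)) = -(35 + 1/(-54 + 15)) = -(35 + 1/(-39)) = -(35 - 1/39) = -1*1364/39 = -1364/39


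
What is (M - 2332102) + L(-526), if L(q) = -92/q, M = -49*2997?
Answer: -651965119/263 ≈ -2.4790e+6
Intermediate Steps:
M = -146853
(M - 2332102) + L(-526) = (-146853 - 2332102) - 92/(-526) = -2478955 - 92*(-1/526) = -2478955 + 46/263 = -651965119/263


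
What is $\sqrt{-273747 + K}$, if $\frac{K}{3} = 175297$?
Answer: $12 \sqrt{1751} \approx 502.14$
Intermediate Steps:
$K = 525891$ ($K = 3 \cdot 175297 = 525891$)
$\sqrt{-273747 + K} = \sqrt{-273747 + 525891} = \sqrt{252144} = 12 \sqrt{1751}$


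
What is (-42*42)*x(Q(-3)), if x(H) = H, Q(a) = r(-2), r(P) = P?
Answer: 3528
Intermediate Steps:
Q(a) = -2
(-42*42)*x(Q(-3)) = -42*42*(-2) = -1764*(-2) = 3528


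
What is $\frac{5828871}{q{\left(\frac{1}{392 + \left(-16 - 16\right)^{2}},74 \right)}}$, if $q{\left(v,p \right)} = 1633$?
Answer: $\frac{5828871}{1633} \approx 3569.4$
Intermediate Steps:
$\frac{5828871}{q{\left(\frac{1}{392 + \left(-16 - 16\right)^{2}},74 \right)}} = \frac{5828871}{1633}$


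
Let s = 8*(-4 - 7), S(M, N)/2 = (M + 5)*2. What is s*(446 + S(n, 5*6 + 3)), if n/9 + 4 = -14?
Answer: 16016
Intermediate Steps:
n = -162 (n = -36 + 9*(-14) = -36 - 126 = -162)
S(M, N) = 20 + 4*M (S(M, N) = 2*((M + 5)*2) = 2*((5 + M)*2) = 2*(10 + 2*M) = 20 + 4*M)
s = -88 (s = 8*(-11) = -88)
s*(446 + S(n, 5*6 + 3)) = -88*(446 + (20 + 4*(-162))) = -88*(446 + (20 - 648)) = -88*(446 - 628) = -88*(-182) = 16016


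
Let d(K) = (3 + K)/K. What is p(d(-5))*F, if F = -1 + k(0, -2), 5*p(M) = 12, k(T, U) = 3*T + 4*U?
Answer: -108/5 ≈ -21.600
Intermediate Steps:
d(K) = (3 + K)/K
p(M) = 12/5 (p(M) = (⅕)*12 = 12/5)
F = -9 (F = -1 + (3*0 + 4*(-2)) = -1 + (0 - 8) = -1 - 8 = -9)
p(d(-5))*F = (12/5)*(-9) = -108/5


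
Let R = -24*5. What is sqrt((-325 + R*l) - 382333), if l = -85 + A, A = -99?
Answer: I*sqrt(360578) ≈ 600.48*I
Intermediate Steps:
l = -184 (l = -85 - 99 = -184)
R = -120
sqrt((-325 + R*l) - 382333) = sqrt((-325 - 120*(-184)) - 382333) = sqrt((-325 + 22080) - 382333) = sqrt(21755 - 382333) = sqrt(-360578) = I*sqrt(360578)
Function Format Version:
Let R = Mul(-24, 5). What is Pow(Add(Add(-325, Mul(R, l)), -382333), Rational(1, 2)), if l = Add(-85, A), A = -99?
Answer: Mul(I, Pow(360578, Rational(1, 2))) ≈ Mul(600.48, I)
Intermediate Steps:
l = -184 (l = Add(-85, -99) = -184)
R = -120
Pow(Add(Add(-325, Mul(R, l)), -382333), Rational(1, 2)) = Pow(Add(Add(-325, Mul(-120, -184)), -382333), Rational(1, 2)) = Pow(Add(Add(-325, 22080), -382333), Rational(1, 2)) = Pow(Add(21755, -382333), Rational(1, 2)) = Pow(-360578, Rational(1, 2)) = Mul(I, Pow(360578, Rational(1, 2)))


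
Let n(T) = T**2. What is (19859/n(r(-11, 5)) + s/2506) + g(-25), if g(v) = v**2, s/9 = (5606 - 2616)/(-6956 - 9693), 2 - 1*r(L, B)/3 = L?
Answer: 20245437444293/31729880637 ≈ 638.06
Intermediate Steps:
r(L, B) = 6 - 3*L
s = -26910/16649 (s = 9*((5606 - 2616)/(-6956 - 9693)) = 9*(2990/(-16649)) = 9*(2990*(-1/16649)) = 9*(-2990/16649) = -26910/16649 ≈ -1.6163)
(19859/n(r(-11, 5)) + s/2506) + g(-25) = (19859/((6 - 3*(-11))**2) - 26910/16649/2506) + (-25)**2 = (19859/((6 + 33)**2) - 26910/16649*1/2506) + 625 = (19859/(39**2) - 13455/20861197) + 625 = (19859/1521 - 13455/20861197) + 625 = 414262046168/31729880637 + 625 = 20245437444293/31729880637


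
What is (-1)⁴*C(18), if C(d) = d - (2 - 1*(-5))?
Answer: 11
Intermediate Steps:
C(d) = -7 + d (C(d) = d - (2 + 5) = d - 1*7 = d - 7 = -7 + d)
(-1)⁴*C(18) = (-1)⁴*(-7 + 18) = 1*11 = 11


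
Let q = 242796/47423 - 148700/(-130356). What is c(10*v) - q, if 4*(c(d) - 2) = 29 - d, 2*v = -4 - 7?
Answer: 25870338512/1545468147 ≈ 16.739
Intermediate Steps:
v = -11/2 (v = (-4 - 7)/2 = (½)*(-11) = -11/2 ≈ -5.5000)
c(d) = 37/4 - d/4 (c(d) = 2 + (29 - d)/4 = 2 + (29/4 - d/4) = 37/4 - d/4)
q = 9675428869/1545468147 (q = 242796*(1/47423) - 148700*(-1/130356) = 242796/47423 + 37175/32589 = 9675428869/1545468147 ≈ 6.2605)
c(10*v) - q = (37/4 - 5*(-11)/(2*2)) - 1*9675428869/1545468147 = (37/4 - ¼*(-55)) - 9675428869/1545468147 = (37/4 + 55/4) - 9675428869/1545468147 = 23 - 9675428869/1545468147 = 25870338512/1545468147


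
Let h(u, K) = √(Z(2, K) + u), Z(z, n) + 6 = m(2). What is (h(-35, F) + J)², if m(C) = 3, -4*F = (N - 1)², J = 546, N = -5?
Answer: (546 + I*√38)² ≈ 2.9808e+5 + 6732.0*I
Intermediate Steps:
F = -9 (F = -(-5 - 1)²/4 = -¼*(-6)² = -¼*36 = -9)
Z(z, n) = -3 (Z(z, n) = -6 + 3 = -3)
h(u, K) = √(-3 + u)
(h(-35, F) + J)² = (√(-3 - 35) + 546)² = (√(-38) + 546)² = (I*√38 + 546)² = (546 + I*√38)²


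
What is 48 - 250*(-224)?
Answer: 56048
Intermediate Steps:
48 - 250*(-224) = 48 + 56000 = 56048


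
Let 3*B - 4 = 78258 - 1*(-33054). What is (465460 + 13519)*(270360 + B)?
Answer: 441808313684/3 ≈ 1.4727e+11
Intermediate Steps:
B = 111316/3 (B = 4/3 + (78258 - 1*(-33054))/3 = 4/3 + (78258 + 33054)/3 = 4/3 + (⅓)*111312 = 4/3 + 37104 = 111316/3 ≈ 37105.)
(465460 + 13519)*(270360 + B) = (465460 + 13519)*(270360 + 111316/3) = 478979*(922396/3) = 441808313684/3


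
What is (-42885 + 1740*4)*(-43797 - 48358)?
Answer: 3310668375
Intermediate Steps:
(-42885 + 1740*4)*(-43797 - 48358) = (-42885 + 6960)*(-92155) = -35925*(-92155) = 3310668375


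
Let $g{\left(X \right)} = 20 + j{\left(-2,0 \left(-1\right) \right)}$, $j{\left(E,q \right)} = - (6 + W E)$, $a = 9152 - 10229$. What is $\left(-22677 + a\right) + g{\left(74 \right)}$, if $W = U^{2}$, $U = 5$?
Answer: $-23690$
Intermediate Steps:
$a = -1077$ ($a = 9152 - 10229 = -1077$)
$W = 25$ ($W = 5^{2} = 25$)
$j{\left(E,q \right)} = -6 - 25 E$ ($j{\left(E,q \right)} = - (6 + 25 E) = -6 - 25 E$)
$g{\left(X \right)} = 64$ ($g{\left(X \right)} = 20 - -44 = 20 + \left(-6 + 50\right) = 20 + 44 = 64$)
$\left(-22677 + a\right) + g{\left(74 \right)} = \left(-22677 - 1077\right) + 64 = -23754 + 64 = -23690$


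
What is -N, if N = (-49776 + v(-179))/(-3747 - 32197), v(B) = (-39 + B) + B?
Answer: -50173/35944 ≈ -1.3959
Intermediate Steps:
v(B) = -39 + 2*B
N = 50173/35944 (N = (-49776 + (-39 + 2*(-179)))/(-3747 - 32197) = (-49776 + (-39 - 358))/(-35944) = (-49776 - 397)*(-1/35944) = -50173*(-1/35944) = 50173/35944 ≈ 1.3959)
-N = -1*50173/35944 = -50173/35944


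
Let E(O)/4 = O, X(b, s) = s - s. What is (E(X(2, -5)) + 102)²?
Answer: 10404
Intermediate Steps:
X(b, s) = 0
E(O) = 4*O
(E(X(2, -5)) + 102)² = (4*0 + 102)² = (0 + 102)² = 102² = 10404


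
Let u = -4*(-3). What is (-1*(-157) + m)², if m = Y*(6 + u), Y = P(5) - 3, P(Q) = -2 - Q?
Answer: 529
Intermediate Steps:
u = 12
Y = -10 (Y = (-2 - 1*5) - 3 = (-2 - 5) - 3 = -7 - 3 = -10)
m = -180 (m = -10*(6 + 12) = -10*18 = -180)
(-1*(-157) + m)² = (-1*(-157) - 180)² = (157 - 180)² = (-23)² = 529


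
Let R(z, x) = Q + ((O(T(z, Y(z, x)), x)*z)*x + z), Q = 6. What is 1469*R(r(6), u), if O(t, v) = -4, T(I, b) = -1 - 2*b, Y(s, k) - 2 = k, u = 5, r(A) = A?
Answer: -158652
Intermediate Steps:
Y(s, k) = 2 + k
R(z, x) = 6 + z - 4*x*z (R(z, x) = 6 + ((-4*z)*x + z) = 6 + (-4*x*z + z) = 6 + (z - 4*x*z) = 6 + z - 4*x*z)
1469*R(r(6), u) = 1469*(6 + 6 - 4*5*6) = 1469*(6 + 6 - 120) = 1469*(-108) = -158652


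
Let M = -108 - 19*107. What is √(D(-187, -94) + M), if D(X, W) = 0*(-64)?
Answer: I*√2141 ≈ 46.271*I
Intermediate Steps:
D(X, W) = 0
M = -2141 (M = -108 - 2033 = -2141)
√(D(-187, -94) + M) = √(0 - 2141) = √(-2141) = I*√2141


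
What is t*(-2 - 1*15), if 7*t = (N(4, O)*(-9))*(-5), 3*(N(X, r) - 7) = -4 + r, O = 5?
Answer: -5610/7 ≈ -801.43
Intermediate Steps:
N(X, r) = 17/3 + r/3 (N(X, r) = 7 + (-4 + r)/3 = 7 + (-4/3 + r/3) = 17/3 + r/3)
t = 330/7 (t = (((17/3 + (1/3)*5)*(-9))*(-5))/7 = (((17/3 + 5/3)*(-9))*(-5))/7 = (((22/3)*(-9))*(-5))/7 = (-66*(-5))/7 = (1/7)*330 = 330/7 ≈ 47.143)
t*(-2 - 1*15) = 330*(-2 - 1*15)/7 = 330*(-2 - 15)/7 = (330/7)*(-17) = -5610/7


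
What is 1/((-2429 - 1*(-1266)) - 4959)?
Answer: -1/6122 ≈ -0.00016335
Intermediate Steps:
1/((-2429 - 1*(-1266)) - 4959) = 1/((-2429 + 1266) - 4959) = 1/(-1163 - 4959) = 1/(-6122) = -1/6122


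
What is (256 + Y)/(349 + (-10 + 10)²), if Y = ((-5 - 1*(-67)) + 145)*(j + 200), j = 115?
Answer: 65461/349 ≈ 187.57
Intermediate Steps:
Y = 65205 (Y = ((-5 - 1*(-67)) + 145)*(115 + 200) = ((-5 + 67) + 145)*315 = (62 + 145)*315 = 207*315 = 65205)
(256 + Y)/(349 + (-10 + 10)²) = (256 + 65205)/(349 + (-10 + 10)²) = 65461/(349 + 0²) = 65461/(349 + 0) = 65461/349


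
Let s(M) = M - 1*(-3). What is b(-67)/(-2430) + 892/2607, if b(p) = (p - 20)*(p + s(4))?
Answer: -42374/23463 ≈ -1.8060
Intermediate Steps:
s(M) = 3 + M (s(M) = M + 3 = 3 + M)
b(p) = (-20 + p)*(7 + p) (b(p) = (p - 20)*(p + (3 + 4)) = (-20 + p)*(p + 7) = (-20 + p)*(7 + p))
b(-67)/(-2430) + 892/2607 = (-140 + (-67)² - 13*(-67))/(-2430) + 892/2607 = (-140 + 4489 + 871)*(-1/2430) + 892*(1/2607) = 5220*(-1/2430) + 892/2607 = -58/27 + 892/2607 = -42374/23463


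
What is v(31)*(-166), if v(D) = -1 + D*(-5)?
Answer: 25896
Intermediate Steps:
v(D) = -1 - 5*D
v(31)*(-166) = (-1 - 5*31)*(-166) = (-1 - 155)*(-166) = -156*(-166) = 25896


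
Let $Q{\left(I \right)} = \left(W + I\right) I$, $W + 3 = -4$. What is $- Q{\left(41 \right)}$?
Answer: $-1394$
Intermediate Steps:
$W = -7$ ($W = -3 - 4 = -7$)
$Q{\left(I \right)} = I \left(-7 + I\right)$ ($Q{\left(I \right)} = \left(-7 + I\right) I = I \left(-7 + I\right)$)
$- Q{\left(41 \right)} = - 41 \left(-7 + 41\right) = - 41 \cdot 34 = \left(-1\right) 1394 = -1394$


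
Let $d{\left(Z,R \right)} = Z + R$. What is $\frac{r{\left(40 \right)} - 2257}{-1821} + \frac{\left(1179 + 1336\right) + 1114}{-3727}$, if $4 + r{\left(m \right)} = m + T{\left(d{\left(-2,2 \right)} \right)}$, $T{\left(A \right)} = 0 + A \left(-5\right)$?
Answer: $\frac{1669258}{6786867} \approx 0.24595$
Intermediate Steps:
$d{\left(Z,R \right)} = R + Z$
$T{\left(A \right)} = - 5 A$ ($T{\left(A \right)} = 0 - 5 A = - 5 A$)
$r{\left(m \right)} = -4 + m$ ($r{\left(m \right)} = -4 + \left(m - 5 \left(2 - 2\right)\right) = -4 + \left(m - 0\right) = -4 + \left(m + 0\right) = -4 + m$)
$\frac{r{\left(40 \right)} - 2257}{-1821} + \frac{\left(1179 + 1336\right) + 1114}{-3727} = \frac{\left(-4 + 40\right) - 2257}{-1821} + \frac{\left(1179 + 1336\right) + 1114}{-3727} = \left(36 - 2257\right) \left(- \frac{1}{1821}\right) + \left(2515 + 1114\right) \left(- \frac{1}{3727}\right) = \left(-2221\right) \left(- \frac{1}{1821}\right) + 3629 \left(- \frac{1}{3727}\right) = \frac{2221}{1821} - \frac{3629}{3727} = \frac{1669258}{6786867}$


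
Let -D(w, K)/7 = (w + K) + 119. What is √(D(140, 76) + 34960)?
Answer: √32615 ≈ 180.60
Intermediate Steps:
D(w, K) = -833 - 7*K - 7*w (D(w, K) = -7*((w + K) + 119) = -7*((K + w) + 119) = -7*(119 + K + w) = -833 - 7*K - 7*w)
√(D(140, 76) + 34960) = √((-833 - 7*76 - 7*140) + 34960) = √((-833 - 532 - 980) + 34960) = √(-2345 + 34960) = √32615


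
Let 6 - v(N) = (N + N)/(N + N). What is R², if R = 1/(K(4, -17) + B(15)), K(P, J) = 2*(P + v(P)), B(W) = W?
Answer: 1/1089 ≈ 0.00091827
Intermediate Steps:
v(N) = 5 (v(N) = 6 - (N + N)/(N + N) = 6 - 2*N/(2*N) = 6 - 2*N*1/(2*N) = 6 - 1*1 = 6 - 1 = 5)
K(P, J) = 10 + 2*P (K(P, J) = 2*(P + 5) = 2*(5 + P) = 10 + 2*P)
R = 1/33 (R = 1/((10 + 2*4) + 15) = 1/((10 + 8) + 15) = 1/(18 + 15) = 1/33 ≈ 0.030303)
R² = (1/33)² = 1/1089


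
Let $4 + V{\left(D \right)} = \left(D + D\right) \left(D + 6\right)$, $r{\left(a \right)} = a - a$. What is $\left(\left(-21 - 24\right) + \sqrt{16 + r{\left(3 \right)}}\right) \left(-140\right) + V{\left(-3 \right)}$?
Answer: $5718$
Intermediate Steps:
$r{\left(a \right)} = 0$
$V{\left(D \right)} = -4 + 2 D \left(6 + D\right)$ ($V{\left(D \right)} = -4 + \left(D + D\right) \left(D + 6\right) = -4 + 2 D \left(6 + D\right)$)
$\left(\left(-21 - 24\right) + \sqrt{16 + r{\left(3 \right)}}\right) \left(-140\right) + V{\left(-3 \right)} = \left(\left(-21 - 24\right) + \sqrt{16 + 0}\right) \left(-140\right) + \left(-4 + 2 \left(-3\right)^{2} + 12 \left(-3\right)\right) = \left(-45 + \sqrt{16}\right) \left(-140\right) - 22 = \left(-45 + 4\right) \left(-140\right) - 22 = \left(-41\right) \left(-140\right) - 22 = 5740 - 22 = 5718$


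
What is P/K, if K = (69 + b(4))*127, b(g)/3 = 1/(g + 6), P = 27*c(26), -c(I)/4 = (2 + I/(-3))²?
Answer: -16000/29337 ≈ -0.54539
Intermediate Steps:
c(I) = -4*(2 - I/3)² (c(I) = -4*(2 + I/(-3))² = -4*(2 + I*(-⅓))² = -4*(2 - I/3)²)
P = -4800 (P = 27*(-4*(-6 + 26)²/9) = 27*(-4/9*20²) = 27*(-4/9*400) = 27*(-1600/9) = -4800)
b(g) = 3/(6 + g) (b(g) = 3/(g + 6) = 3/(6 + g))
K = 88011/10 (K = (69 + 3/(6 + 4))*127 = (69 + 3/10)*127 = (693/10)*127 = 88011/10 ≈ 8801.1)
P/K = -4800/88011/10 = -4800*10/88011 = -16000/29337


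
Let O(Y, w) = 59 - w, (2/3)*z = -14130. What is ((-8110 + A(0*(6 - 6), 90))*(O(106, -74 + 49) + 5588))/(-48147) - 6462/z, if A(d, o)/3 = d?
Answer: 12040486794/12598465 ≈ 955.71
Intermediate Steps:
z = -21195 (z = (3/2)*(-14130) = -21195)
A(d, o) = 3*d
((-8110 + A(0*(6 - 6), 90))*(O(106, -74 + 49) + 5588))/(-48147) - 6462/z = ((-8110 + 3*(0*(6 - 6)))*((59 - (-74 + 49)) + 5588))/(-48147) - 6462/(-21195) = ((-8110 + 3*(0*0))*((59 - 1*(-25)) + 5588))*(-1/48147) - 6462*(-1/21195) = ((-8110 + 3*0)*((59 + 25) + 5588))*(-1/48147) + 718/2355 = ((-8110 + 0)*(84 + 5588))*(-1/48147) + 718/2355 = -8110*5672*(-1/48147) + 718/2355 = -45999920*(-1/48147) + 718/2355 = 45999920/48147 + 718/2355 = 12040486794/12598465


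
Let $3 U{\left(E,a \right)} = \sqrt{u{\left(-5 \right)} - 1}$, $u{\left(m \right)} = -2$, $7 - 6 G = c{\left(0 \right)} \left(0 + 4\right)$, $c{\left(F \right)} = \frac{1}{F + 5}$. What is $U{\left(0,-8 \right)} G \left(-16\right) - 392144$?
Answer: $-392144 - \frac{248 i \sqrt{3}}{45} \approx -3.9214 \cdot 10^{5} - 9.5455 i$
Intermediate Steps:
$c{\left(F \right)} = \frac{1}{5 + F}$
$G = \frac{31}{30}$ ($G = \frac{7}{6} - \frac{\frac{1}{5 + 0} \left(0 + 4\right)}{6} = \frac{7}{6} - \frac{\frac{1}{5} \cdot 4}{6} = \frac{7}{6} - \frac{2}{15} = \frac{31}{30} \approx 1.0333$)
$U{\left(E,a \right)} = \frac{i \sqrt{3}}{3}$ ($U{\left(E,a \right)} = \frac{\sqrt{-2 - 1}}{3} = \frac{\sqrt{-3}}{3} = \frac{i \sqrt{3}}{3}$)
$U{\left(0,-8 \right)} G \left(-16\right) - 392144 = \frac{i \sqrt{3}}{3} \cdot \frac{31}{30} \left(-16\right) - 392144 = \frac{31 i \sqrt{3}}{90} \left(-16\right) - 392144 = - \frac{248 i \sqrt{3}}{45} - 392144 = -392144 - \frac{248 i \sqrt{3}}{45}$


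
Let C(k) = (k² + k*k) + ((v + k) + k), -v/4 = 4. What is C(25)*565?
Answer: 725460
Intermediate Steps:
v = -16 (v = -4*4 = -16)
C(k) = -16 + 2*k + 2*k² (C(k) = (k² + k*k) + ((-16 + k) + k) = (k² + k²) + (-16 + 2*k) = 2*k² + (-16 + 2*k) = -16 + 2*k + 2*k²)
C(25)*565 = (-16 + 2*25 + 2*25²)*565 = (-16 + 50 + 2*625)*565 = (-16 + 50 + 1250)*565 = 1284*565 = 725460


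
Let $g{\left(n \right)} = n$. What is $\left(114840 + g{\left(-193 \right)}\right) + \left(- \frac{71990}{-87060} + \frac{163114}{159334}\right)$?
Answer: $\frac{11359750461367}{99082986} \approx 1.1465 \cdot 10^{5}$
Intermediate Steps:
$\left(114840 + g{\left(-193 \right)}\right) + \left(- \frac{71990}{-87060} + \frac{163114}{159334}\right) = \left(114840 - 193\right) + \left(- \frac{71990}{-87060} + \frac{163114}{159334}\right) = 114647 + \left(\left(-71990\right) \left(- \frac{1}{87060}\right) + 163114 \cdot \frac{1}{159334}\right) = 114647 + \left(\frac{7199}{8706} + \frac{11651}{11381}\right) = 114647 + \frac{183365425}{99082986} = \frac{11359750461367}{99082986}$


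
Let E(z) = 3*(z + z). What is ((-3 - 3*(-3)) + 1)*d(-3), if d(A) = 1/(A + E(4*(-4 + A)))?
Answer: -7/171 ≈ -0.040936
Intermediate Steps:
E(z) = 6*z (E(z) = 3*(2*z) = 6*z)
d(A) = 1/(-96 + 25*A) (d(A) = 1/(A + 6*(4*(-4 + A))) = 1/(A + 6*(-16 + 4*A)) = 1/(A + (-96 + 24*A)) = 1/(-96 + 25*A))
((-3 - 3*(-3)) + 1)*d(-3) = ((-3 - 3*(-3)) + 1)/(-96 + 25*(-3)) = ((-3 + 9) + 1)/(-96 - 75) = (6 + 1)/(-171) = 7*(-1/171) = -7/171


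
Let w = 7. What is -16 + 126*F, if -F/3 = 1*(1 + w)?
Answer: -3040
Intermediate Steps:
F = -24 (F = -3*(1 + 7) = -3*8 = -24)
-16 + 126*F = -16 + 126*(-24) = -16 - 3024 = -3040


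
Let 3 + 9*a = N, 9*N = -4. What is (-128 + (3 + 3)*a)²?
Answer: 12376324/729 ≈ 16977.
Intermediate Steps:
N = -4/9 (N = (⅑)*(-4) = -4/9 ≈ -0.44444)
a = -31/81 (a = -⅓ + (⅑)*(-4/9) = -⅓ - 4/81 = -31/81 ≈ -0.38272)
(-128 + (3 + 3)*a)² = (-128 + (3 + 3)*(-31/81))² = (-128 + 6*(-31/81))² = (-128 - 62/27)² = (-3518/27)² = 12376324/729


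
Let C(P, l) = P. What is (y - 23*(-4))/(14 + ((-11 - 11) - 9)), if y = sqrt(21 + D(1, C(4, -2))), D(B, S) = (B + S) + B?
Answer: -92/17 - 3*sqrt(3)/17 ≈ -5.7174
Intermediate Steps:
D(B, S) = S + 2*B
y = 3*sqrt(3) (y = sqrt(21 + (4 + 2*1)) = sqrt(21 + (4 + 2)) = sqrt(21 + 6) = sqrt(27) = 3*sqrt(3) ≈ 5.1962)
(y - 23*(-4))/(14 + ((-11 - 11) - 9)) = (3*sqrt(3) - 23*(-4))/(14 + ((-11 - 11) - 9)) = (3*sqrt(3) + 92)/(14 + (-22 - 9)) = (92 + 3*sqrt(3))/(14 - 31) = (92 + 3*sqrt(3))/(-17) = (92 + 3*sqrt(3))*(-1/17) = -92/17 - 3*sqrt(3)/17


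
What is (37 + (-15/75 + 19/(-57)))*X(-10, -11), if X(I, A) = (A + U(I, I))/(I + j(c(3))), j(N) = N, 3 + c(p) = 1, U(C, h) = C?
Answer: 3829/60 ≈ 63.817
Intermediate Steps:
c(p) = -2 (c(p) = -3 + 1 = -2)
X(I, A) = (A + I)/(-2 + I) (X(I, A) = (A + I)/(I - 2) = (A + I)/(-2 + I))
(37 + (-15/75 + 19/(-57)))*X(-10, -11) = (37 + (-15/75 + 19/(-57)))*((-11 - 10)/(-2 - 10)) = (37 + (-15*1/75 + 19*(-1/57)))*(-21/(-12)) = (37 + (-1/5 - 1/3))*(-1/12*(-21)) = (37 - 8/15)*(7/4) = (547/15)*(7/4) = 3829/60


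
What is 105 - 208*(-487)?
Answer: 101401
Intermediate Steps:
105 - 208*(-487) = 105 + 101296 = 101401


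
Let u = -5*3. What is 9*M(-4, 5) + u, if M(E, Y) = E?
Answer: -51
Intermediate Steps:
u = -15
9*M(-4, 5) + u = 9*(-4) - 15 = -36 - 15 = -51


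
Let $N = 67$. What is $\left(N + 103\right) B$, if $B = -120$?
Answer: $-20400$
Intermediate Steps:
$\left(N + 103\right) B = \left(67 + 103\right) \left(-120\right) = 170 \left(-120\right) = -20400$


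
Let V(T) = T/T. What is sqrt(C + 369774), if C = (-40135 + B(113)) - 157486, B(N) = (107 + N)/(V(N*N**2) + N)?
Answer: sqrt(559331367)/57 ≈ 414.92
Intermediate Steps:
V(T) = 1
B(N) = (107 + N)/(1 + N)
C = -11264287/57 (C = (-40135 + (107 + 113)/(1 + 113)) - 157486 = (-40135 + 220/114) - 157486 = (-40135 + (1/114)*220) - 157486 = (-40135 + 110/57) - 157486 = -2287585/57 - 157486 = -11264287/57 ≈ -1.9762e+5)
sqrt(C + 369774) = sqrt(-11264287/57 + 369774) = sqrt(9812831/57) = sqrt(559331367)/57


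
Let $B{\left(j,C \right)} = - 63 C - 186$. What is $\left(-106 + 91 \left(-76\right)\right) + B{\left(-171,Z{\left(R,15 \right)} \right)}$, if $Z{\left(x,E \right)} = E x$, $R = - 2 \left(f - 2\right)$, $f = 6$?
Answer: $352$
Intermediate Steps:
$R = -8$ ($R = - 2 \left(6 - 2\right) = \left(-2\right) 4 = -8$)
$B{\left(j,C \right)} = -186 - 63 C$
$\left(-106 + 91 \left(-76\right)\right) + B{\left(-171,Z{\left(R,15 \right)} \right)} = \left(-106 + 91 \left(-76\right)\right) - \left(186 + 63 \cdot 15 \left(-8\right)\right) = \left(-106 - 6916\right) - -7374 = -7022 + \left(-186 + 7560\right) = -7022 + 7374 = 352$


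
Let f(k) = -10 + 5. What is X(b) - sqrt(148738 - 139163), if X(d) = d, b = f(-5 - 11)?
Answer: -5 - 5*sqrt(383) ≈ -102.85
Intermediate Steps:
f(k) = -5
b = -5
X(b) - sqrt(148738 - 139163) = -5 - sqrt(148738 - 139163) = -5 - sqrt(9575) = -5 - 5*sqrt(383)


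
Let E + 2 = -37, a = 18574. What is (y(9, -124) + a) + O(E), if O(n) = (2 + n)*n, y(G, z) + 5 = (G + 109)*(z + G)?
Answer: 6442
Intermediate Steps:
E = -39 (E = -2 - 37 = -39)
y(G, z) = -5 + (109 + G)*(G + z) (y(G, z) = -5 + (G + 109)*(z + G) = -5 + (109 + G)*(G + z))
O(n) = n*(2 + n)
(y(9, -124) + a) + O(E) = ((-5 + 9**2 + 109*9 + 109*(-124) + 9*(-124)) + 18574) - 39*(2 - 39) = ((-5 + 81 + 981 - 13516 - 1116) + 18574) - 39*(-37) = (-13575 + 18574) + 1443 = 4999 + 1443 = 6442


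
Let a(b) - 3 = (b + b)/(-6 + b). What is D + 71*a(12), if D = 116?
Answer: 613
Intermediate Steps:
a(b) = 3 + 2*b/(-6 + b) (a(b) = 3 + (b + b)/(-6 + b) = 3 + (2*b)/(-6 + b) = 3 + 2*b/(-6 + b))
D + 71*a(12) = 116 + 71*((-18 + 5*12)/(-6 + 12)) = 116 + 71*((-18 + 60)/6) = 116 + 71*((⅙)*42) = 116 + 71*7 = 116 + 497 = 613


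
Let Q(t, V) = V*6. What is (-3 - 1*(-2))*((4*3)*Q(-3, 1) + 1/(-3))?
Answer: -215/3 ≈ -71.667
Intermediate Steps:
Q(t, V) = 6*V
(-3 - 1*(-2))*((4*3)*Q(-3, 1) + 1/(-3)) = (-3 - 1*(-2))*((4*3)*(6*1) + 1/(-3)) = (-3 + 2)*(12*6 - 1/3) = -(72 - 1/3) = -1*215/3 = -215/3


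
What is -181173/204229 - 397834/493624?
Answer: -651452599/384779908 ≈ -1.6931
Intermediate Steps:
-181173/204229 - 397834/493624 = -181173*1/204229 - 397834*1/493624 = -1383/1559 - 198917/246812 = -651452599/384779908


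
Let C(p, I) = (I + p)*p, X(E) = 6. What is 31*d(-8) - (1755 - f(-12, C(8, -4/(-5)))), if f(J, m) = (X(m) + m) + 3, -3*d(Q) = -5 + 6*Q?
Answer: -16919/15 ≈ -1127.9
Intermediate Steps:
d(Q) = 5/3 - 2*Q (d(Q) = -(-5 + 6*Q)/3 = 5/3 - 2*Q)
C(p, I) = p*(I + p)
f(J, m) = 9 + m (f(J, m) = (6 + m) + 3 = 9 + m)
31*d(-8) - (1755 - f(-12, C(8, -4/(-5)))) = 31*(5/3 - 2*(-8)) - (1755 - (9 + 8*(-4/(-5) + 8))) = 31*(5/3 + 16) - (1755 - (9 + 8*(-4*(-⅕) + 8))) = 31*(53/3) - (1755 - (9 + 8*(⅘ + 8))) = 1643/3 - (1755 - (9 + 8*(44/5))) = 1643/3 - (1755 - (9 + 352/5)) = 1643/3 - (1755 - 1*397/5) = 1643/3 - (1755 - 397/5) = 1643/3 - 1*8378/5 = 1643/3 - 8378/5 = -16919/15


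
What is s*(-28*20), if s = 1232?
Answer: -689920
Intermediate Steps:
s*(-28*20) = 1232*(-28*20) = 1232*(-560) = -689920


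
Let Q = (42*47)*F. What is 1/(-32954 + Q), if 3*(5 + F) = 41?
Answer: -1/15846 ≈ -6.3107e-5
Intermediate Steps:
F = 26/3 (F = -5 + (⅓)*41 = -5 + 41/3 = 26/3 ≈ 8.6667)
Q = 17108 (Q = (42*47)*(26/3) = 1974*(26/3) = 17108)
1/(-32954 + Q) = 1/(-32954 + 17108) = 1/(-15846) = -1/15846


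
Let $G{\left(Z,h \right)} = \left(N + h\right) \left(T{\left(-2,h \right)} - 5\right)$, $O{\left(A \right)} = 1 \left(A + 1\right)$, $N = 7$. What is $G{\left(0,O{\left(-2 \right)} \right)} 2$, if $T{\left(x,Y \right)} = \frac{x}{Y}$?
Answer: $-36$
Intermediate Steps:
$O{\left(A \right)} = 1 + A$ ($O{\left(A \right)} = 1 \left(1 + A\right) = 1 + A$)
$G{\left(Z,h \right)} = \left(-5 - \frac{2}{h}\right) \left(7 + h\right)$ ($G{\left(Z,h \right)} = \left(7 + h\right) \left(- \frac{2}{h} - 5\right) = \left(7 + h\right) \left(-5 - \frac{2}{h}\right) = \left(-5 - \frac{2}{h}\right) \left(7 + h\right)$)
$G{\left(0,O{\left(-2 \right)} \right)} 2 = \left(-37 - \frac{14}{1 - 2} - 5 \left(1 - 2\right)\right) 2 = \left(-37 - \frac{14}{-1} - -5\right) 2 = \left(-37 - -14 + 5\right) 2 = \left(-37 + 14 + 5\right) 2 = \left(-18\right) 2 = -36$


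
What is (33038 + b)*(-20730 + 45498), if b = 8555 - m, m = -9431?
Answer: 1263762432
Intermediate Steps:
b = 17986 (b = 8555 - 1*(-9431) = 8555 + 9431 = 17986)
(33038 + b)*(-20730 + 45498) = (33038 + 17986)*(-20730 + 45498) = 51024*24768 = 1263762432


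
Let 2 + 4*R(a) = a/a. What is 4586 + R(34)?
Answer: 18343/4 ≈ 4585.8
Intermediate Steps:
R(a) = -¼ (R(a) = -½ + (a/a)/4 = -½ + (¼)*1 = -½ + ¼ = -¼)
4586 + R(34) = 4586 - ¼ = 18343/4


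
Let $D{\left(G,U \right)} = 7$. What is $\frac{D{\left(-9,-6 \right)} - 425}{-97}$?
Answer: $\frac{418}{97} \approx 4.3093$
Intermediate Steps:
$\frac{D{\left(-9,-6 \right)} - 425}{-97} = \frac{7 - 425}{-97} = \left(-418\right) \left(- \frac{1}{97}\right) = \frac{418}{97}$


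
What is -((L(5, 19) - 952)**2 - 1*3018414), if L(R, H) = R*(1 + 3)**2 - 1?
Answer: 2256285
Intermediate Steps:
L(R, H) = -1 + 16*R (L(R, H) = R*4**2 - 1 = R*16 - 1 = 16*R - 1 = -1 + 16*R)
-((L(5, 19) - 952)**2 - 1*3018414) = -(((-1 + 16*5) - 952)**2 - 1*3018414) = -(((-1 + 80) - 952)**2 - 3018414) = -((79 - 952)**2 - 3018414) = -((-873)**2 - 3018414) = -(762129 - 3018414) = -1*(-2256285) = 2256285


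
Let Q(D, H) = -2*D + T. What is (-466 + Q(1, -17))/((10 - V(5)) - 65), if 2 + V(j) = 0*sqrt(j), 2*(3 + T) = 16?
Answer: 463/53 ≈ 8.7359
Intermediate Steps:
T = 5 (T = -3 + (1/2)*16 = -3 + 8 = 5)
V(j) = -2 (V(j) = -2 + 0*sqrt(j) = -2 + 0 = -2)
Q(D, H) = 5 - 2*D (Q(D, H) = -2*D + 5 = 5 - 2*D)
(-466 + Q(1, -17))/((10 - V(5)) - 65) = (-466 + (5 - 2*1))/((10 - 1*(-2)) - 65) = (-466 + (5 - 2))/((10 + 2) - 65) = (-466 + 3)/(12 - 65) = -463/(-53) = -463*(-1/53) = 463/53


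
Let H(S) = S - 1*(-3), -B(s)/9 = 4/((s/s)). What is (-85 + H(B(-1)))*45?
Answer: -5310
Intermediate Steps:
B(s) = -36 (B(s) = -36/(s/s) = -36/1 = -36)
H(S) = 3 + S (H(S) = S + 3 = 3 + S)
(-85 + H(B(-1)))*45 = (-85 + (3 - 36))*45 = (-85 - 33)*45 = -118*45 = -5310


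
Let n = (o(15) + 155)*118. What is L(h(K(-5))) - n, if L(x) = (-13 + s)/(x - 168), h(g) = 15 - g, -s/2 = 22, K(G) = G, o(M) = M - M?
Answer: -2706863/148 ≈ -18290.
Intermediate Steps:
o(M) = 0
s = -44 (s = -2*22 = -44)
n = 18290 (n = (0 + 155)*118 = 155*118 = 18290)
L(x) = -57/(-168 + x) (L(x) = (-13 - 44)/(x - 168) = -57/(-168 + x))
L(h(K(-5))) - n = -57/(-168 + (15 - 1*(-5))) - 1*18290 = -57/(-168 + (15 + 5)) - 18290 = -57/(-168 + 20) - 18290 = -57/(-148) - 18290 = -57*(-1/148) - 18290 = 57/148 - 18290 = -2706863/148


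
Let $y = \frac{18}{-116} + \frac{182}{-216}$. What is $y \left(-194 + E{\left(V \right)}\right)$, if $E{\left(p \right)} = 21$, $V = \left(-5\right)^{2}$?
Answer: $\frac{540625}{3132} \approx 172.61$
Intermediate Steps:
$V = 25$
$y = - \frac{3125}{3132}$ ($y = 18 \left(- \frac{1}{116}\right) + 182 \left(- \frac{1}{216}\right) = - \frac{9}{58} - \frac{91}{108} = - \frac{3125}{3132} \approx -0.99776$)
$y \left(-194 + E{\left(V \right)}\right) = - \frac{3125 \left(-194 + 21\right)}{3132} = \left(- \frac{3125}{3132}\right) \left(-173\right) = \frac{540625}{3132}$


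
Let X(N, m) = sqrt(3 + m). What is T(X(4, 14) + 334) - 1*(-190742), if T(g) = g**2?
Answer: 302315 + 668*sqrt(17) ≈ 3.0507e+5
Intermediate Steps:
T(X(4, 14) + 334) - 1*(-190742) = (sqrt(3 + 14) + 334)**2 - 1*(-190742) = (sqrt(17) + 334)**2 + 190742 = (334 + sqrt(17))**2 + 190742 = 190742 + (334 + sqrt(17))**2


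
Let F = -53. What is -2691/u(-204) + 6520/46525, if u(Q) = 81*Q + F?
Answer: 46656163/154248985 ≈ 0.30247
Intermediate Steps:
u(Q) = -53 + 81*Q (u(Q) = 81*Q - 53 = -53 + 81*Q)
-2691/u(-204) + 6520/46525 = -2691/(-53 + 81*(-204)) + 6520/46525 = -2691/(-53 - 16524) + 6520*(1/46525) = -2691/(-16577) + 1304/9305 = -2691*(-1/16577) + 1304/9305 = 2691/16577 + 1304/9305 = 46656163/154248985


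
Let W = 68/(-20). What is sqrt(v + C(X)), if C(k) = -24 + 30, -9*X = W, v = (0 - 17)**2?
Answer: sqrt(295) ≈ 17.176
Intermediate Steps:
v = 289 (v = (-17)**2 = 289)
W = -17/5 (W = 68*(-1/20) = -17/5 ≈ -3.4000)
X = 17/45 (X = -1/9*(-17/5) = 17/45 ≈ 0.37778)
C(k) = 6
sqrt(v + C(X)) = sqrt(289 + 6) = sqrt(295)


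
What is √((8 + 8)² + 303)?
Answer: √559 ≈ 23.643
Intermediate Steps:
√((8 + 8)² + 303) = √(16² + 303) = √(256 + 303) = √559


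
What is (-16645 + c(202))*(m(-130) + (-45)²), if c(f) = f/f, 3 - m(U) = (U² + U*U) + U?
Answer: 526649448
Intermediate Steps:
m(U) = 3 - U - 2*U² (m(U) = 3 - ((U² + U*U) + U) = 3 - ((U² + U²) + U) = 3 - (2*U² + U) = 3 - (U + 2*U²) = 3 + (-U - 2*U²) = 3 - U - 2*U²)
c(f) = 1
(-16645 + c(202))*(m(-130) + (-45)²) = (-16645 + 1)*((3 - 1*(-130) - 2*(-130)²) + (-45)²) = -16644*((3 + 130 - 2*16900) + 2025) = -16644*((3 + 130 - 33800) + 2025) = -16644*(-33667 + 2025) = -16644*(-31642) = 526649448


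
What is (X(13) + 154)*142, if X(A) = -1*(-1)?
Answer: 22010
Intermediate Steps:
X(A) = 1
(X(13) + 154)*142 = (1 + 154)*142 = 155*142 = 22010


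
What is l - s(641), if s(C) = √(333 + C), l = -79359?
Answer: -79359 - √974 ≈ -79390.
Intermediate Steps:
l - s(641) = -79359 - √(333 + 641) = -79359 - √974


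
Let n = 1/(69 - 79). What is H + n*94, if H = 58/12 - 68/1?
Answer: -2177/30 ≈ -72.567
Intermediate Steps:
H = -379/6 (H = 58*(1/12) - 68*1 = 29/6 - 68 = -379/6 ≈ -63.167)
n = -⅒ (n = 1/(-10) = -⅒ ≈ -0.10000)
H + n*94 = -379/6 - ⅒*94 = -379/6 - 47/5 = -2177/30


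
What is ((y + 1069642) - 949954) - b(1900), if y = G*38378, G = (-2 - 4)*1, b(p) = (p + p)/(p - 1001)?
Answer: -99415220/899 ≈ -1.1058e+5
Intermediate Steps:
b(p) = 2*p/(-1001 + p) (b(p) = (2*p)/(-1001 + p) = 2*p/(-1001 + p))
G = -6 (G = -6*1 = -6)
y = -230268 (y = -6*38378 = -230268)
((y + 1069642) - 949954) - b(1900) = ((-230268 + 1069642) - 949954) - 2*1900/(-1001 + 1900) = (839374 - 949954) - 2*1900/899 = -110580 - 2*1900/899 = -110580 - 1*3800/899 = -110580 - 3800/899 = -99415220/899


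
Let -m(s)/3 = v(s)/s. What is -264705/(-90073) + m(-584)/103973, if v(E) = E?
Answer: 27521902746/9365160029 ≈ 2.9388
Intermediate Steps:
m(s) = -3 (m(s) = -3*s/s = -3*1 = -3)
-264705/(-90073) + m(-584)/103973 = -264705/(-90073) - 3/103973 = -264705*(-1/90073) - 3*1/103973 = 264705/90073 - 3/103973 = 27521902746/9365160029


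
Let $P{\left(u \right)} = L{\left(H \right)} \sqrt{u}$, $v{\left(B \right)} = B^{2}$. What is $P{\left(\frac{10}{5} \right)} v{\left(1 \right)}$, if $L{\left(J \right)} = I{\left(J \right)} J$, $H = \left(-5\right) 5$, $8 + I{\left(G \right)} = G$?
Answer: $825 \sqrt{2} \approx 1166.7$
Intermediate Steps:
$I{\left(G \right)} = -8 + G$
$H = -25$
$L{\left(J \right)} = J \left(-8 + J\right)$ ($L{\left(J \right)} = \left(-8 + J\right) J = J \left(-8 + J\right)$)
$P{\left(u \right)} = 825 \sqrt{u}$ ($P{\left(u \right)} = - 25 \left(-8 - 25\right) \sqrt{u} = \left(-25\right) \left(-33\right) \sqrt{u} = 825 \sqrt{u}$)
$P{\left(\frac{10}{5} \right)} v{\left(1 \right)} = 825 \sqrt{\frac{10}{5}} \cdot 1^{2} = 825 \sqrt{10 \cdot \frac{1}{5}} \cdot 1 = 825 \sqrt{2} \cdot 1 = 825 \sqrt{2}$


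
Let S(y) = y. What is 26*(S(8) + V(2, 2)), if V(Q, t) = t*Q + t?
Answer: 364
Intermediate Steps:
V(Q, t) = t + Q*t (V(Q, t) = Q*t + t = t + Q*t)
26*(S(8) + V(2, 2)) = 26*(8 + 2*(1 + 2)) = 26*(8 + 2*3) = 26*(8 + 6) = 26*14 = 364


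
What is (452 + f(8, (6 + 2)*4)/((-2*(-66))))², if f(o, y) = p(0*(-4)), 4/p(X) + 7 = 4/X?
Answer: 204304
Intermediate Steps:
p(X) = 4/(-7 + 4/X)
f(o, y) = 0 (f(o, y) = -4*0*(-4)/(-4 + 7*(0*(-4))) = -4*0/(-4 + 7*0) = -4*0/(-4 + 0) = -4*0/(-4) = -4*0*(-¼) = 0)
(452 + f(8, (6 + 2)*4)/((-2*(-66))))² = (452 + 0/((-2*(-66))))² = (452 + 0/132)² = (452 + 0*(1/132))² = (452 + 0)² = 452² = 204304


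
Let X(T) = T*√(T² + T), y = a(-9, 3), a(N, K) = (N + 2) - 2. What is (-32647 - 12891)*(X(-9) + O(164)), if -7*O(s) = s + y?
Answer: 7058390/7 + 2459052*√2 ≈ 4.4860e+6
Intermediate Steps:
a(N, K) = N (a(N, K) = (2 + N) - 2 = N)
y = -9
X(T) = T*√(T + T²)
O(s) = 9/7 - s/7 (O(s) = -(s - 9)/7 = -(-9 + s)/7 = 9/7 - s/7)
(-32647 - 12891)*(X(-9) + O(164)) = (-32647 - 12891)*(-9*6*√2 + (9/7 - ⅐*164)) = -45538*(-9*6*√2 + (9/7 - 164/7)) = -45538*(-54*√2 - 155/7) = -45538*(-155/7 - 54*√2) = 7058390/7 + 2459052*√2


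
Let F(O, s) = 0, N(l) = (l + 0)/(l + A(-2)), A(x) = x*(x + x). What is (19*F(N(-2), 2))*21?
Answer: 0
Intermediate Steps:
A(x) = 2*x² (A(x) = x*(2*x) = 2*x²)
N(l) = l/(8 + l) (N(l) = (l + 0)/(l + 2*(-2)²) = l/(l + 2*4) = l/(l + 8) = l/(8 + l))
(19*F(N(-2), 2))*21 = (19*0)*21 = 0*21 = 0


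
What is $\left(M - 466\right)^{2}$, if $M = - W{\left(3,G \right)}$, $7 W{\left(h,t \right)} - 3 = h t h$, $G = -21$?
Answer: $\frac{9461776}{49} \approx 1.931 \cdot 10^{5}$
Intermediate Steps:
$W{\left(h,t \right)} = \frac{3}{7} + \frac{t h^{2}}{7}$ ($W{\left(h,t \right)} = \frac{3}{7} + \frac{h t h}{7} = \frac{3}{7} + \frac{t h^{2}}{7}$)
$M = \frac{186}{7}$ ($M = - (\frac{3}{7} + \frac{1}{7} \left(-21\right) 3^{2}) = - (\frac{3}{7} + \frac{1}{7} \left(-21\right) 9) = - (\frac{3}{7} - 27) = \left(-1\right) \left(- \frac{186}{7}\right) = \frac{186}{7} \approx 26.571$)
$\left(M - 466\right)^{2} = \left(\frac{186}{7} - 466\right)^{2} = \left(- \frac{3076}{7}\right)^{2} = \frac{9461776}{49}$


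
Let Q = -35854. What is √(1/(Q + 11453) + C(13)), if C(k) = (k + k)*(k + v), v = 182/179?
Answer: √6952519910841245/4367779 ≈ 19.090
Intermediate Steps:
v = 182/179 (v = 182*(1/179) = 182/179 ≈ 1.0168)
C(k) = 2*k*(182/179 + k) (C(k) = (k + k)*(k + 182/179) = (2*k)*(182/179 + k) = 2*k*(182/179 + k))
√(1/(Q + 11453) + C(13)) = √(1/(-35854 + 11453) + (2/179)*13*(182 + 179*13)) = √(1/(-24401) + (2/179)*13*(182 + 2327)) = √(-1/24401 + (2/179)*13*2509) = √(-1/24401 + 65234/179) = √(1591774655/4367779) = √6952519910841245/4367779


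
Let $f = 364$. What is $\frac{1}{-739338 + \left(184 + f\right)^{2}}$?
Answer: $- \frac{1}{439034} \approx -2.2777 \cdot 10^{-6}$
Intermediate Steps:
$\frac{1}{-739338 + \left(184 + f\right)^{2}} = \frac{1}{-739338 + \left(184 + 364\right)^{2}} = \frac{1}{-739338 + 548^{2}} = \frac{1}{-739338 + 300304} = \frac{1}{-439034} = - \frac{1}{439034}$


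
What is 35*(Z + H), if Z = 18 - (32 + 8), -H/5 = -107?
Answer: 17955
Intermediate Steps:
H = 535 (H = -5*(-107) = 535)
Z = -22 (Z = 18 - 1*40 = 18 - 40 = -22)
35*(Z + H) = 35*(-22 + 535) = 35*513 = 17955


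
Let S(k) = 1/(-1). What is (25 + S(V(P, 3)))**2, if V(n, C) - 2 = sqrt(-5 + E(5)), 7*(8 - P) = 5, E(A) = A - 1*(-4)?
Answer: 576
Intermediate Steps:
E(A) = 4 + A (E(A) = A + 4 = 4 + A)
P = 51/7 (P = 8 - 1/7*5 = 8 - 5/7 = 51/7 ≈ 7.2857)
V(n, C) = 4 (V(n, C) = 2 + sqrt(-5 + (4 + 5)) = 2 + sqrt(-5 + 9) = 2 + sqrt(4) = 2 + 2 = 4)
S(k) = -1
(25 + S(V(P, 3)))**2 = (25 - 1)**2 = 24**2 = 576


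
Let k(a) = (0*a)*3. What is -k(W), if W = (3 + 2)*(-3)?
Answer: 0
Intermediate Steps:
W = -15 (W = 5*(-3) = -15)
k(a) = 0 (k(a) = 0*3 = 0)
-k(W) = -1*0 = 0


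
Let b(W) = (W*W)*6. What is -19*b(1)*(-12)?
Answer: 1368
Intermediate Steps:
b(W) = 6*W² (b(W) = W²*6 = 6*W²)
-19*b(1)*(-12) = -114*1²*(-12) = -114*(-12) = 1368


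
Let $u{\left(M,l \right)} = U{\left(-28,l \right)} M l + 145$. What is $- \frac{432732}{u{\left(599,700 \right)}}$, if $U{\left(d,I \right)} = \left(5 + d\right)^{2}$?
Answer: $- \frac{144244}{73936615} \approx -0.0019509$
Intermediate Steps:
$u{\left(M,l \right)} = 145 + 529 M l$ ($u{\left(M,l \right)} = \left(5 - 28\right)^{2} M l + 145 = \left(-23\right)^{2} M l + 145 = 529 M l + 145 = 145 + 529 M l$)
$- \frac{432732}{u{\left(599,700 \right)}} = - \frac{432732}{145 + 529 \cdot 599 \cdot 700} = - \frac{432732}{145 + 221809700} = - \frac{432732}{221809845} = \left(-432732\right) \frac{1}{221809845} = - \frac{144244}{73936615}$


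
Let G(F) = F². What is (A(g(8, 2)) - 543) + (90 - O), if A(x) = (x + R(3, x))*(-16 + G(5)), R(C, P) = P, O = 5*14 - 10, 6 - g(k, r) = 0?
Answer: -405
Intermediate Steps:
g(k, r) = 6 (g(k, r) = 6 - 1*0 = 6 + 0 = 6)
O = 60 (O = 70 - 10 = 60)
A(x) = 18*x (A(x) = (x + x)*(-16 + 5²) = (2*x)*(-16 + 25) = (2*x)*9 = 18*x)
(A(g(8, 2)) - 543) + (90 - O) = (18*6 - 543) + (90 - 1*60) = (108 - 543) + (90 - 60) = -435 + 30 = -405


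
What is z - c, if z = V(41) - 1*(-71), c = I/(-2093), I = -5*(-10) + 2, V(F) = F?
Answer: 18036/161 ≈ 112.02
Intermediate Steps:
I = 52 (I = 50 + 2 = 52)
c = -4/161 (c = 52/(-2093) = 52*(-1/2093) = -4/161 ≈ -0.024845)
z = 112 (z = 41 - 1*(-71) = 41 + 71 = 112)
z - c = 112 - 1*(-4/161) = 112 + 4/161 = 18036/161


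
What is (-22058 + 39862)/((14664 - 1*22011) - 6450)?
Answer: -17804/13797 ≈ -1.2904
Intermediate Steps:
(-22058 + 39862)/((14664 - 1*22011) - 6450) = 17804/((14664 - 22011) - 6450) = 17804/(-7347 - 6450) = 17804/(-13797) = 17804*(-1/13797) = -17804/13797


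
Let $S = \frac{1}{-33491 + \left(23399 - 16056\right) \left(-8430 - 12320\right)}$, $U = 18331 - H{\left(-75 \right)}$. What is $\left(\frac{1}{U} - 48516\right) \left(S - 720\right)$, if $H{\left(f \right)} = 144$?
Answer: $\frac{96820122714299518811}{2771712276567} \approx 3.4932 \cdot 10^{7}$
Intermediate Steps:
$U = 18187$ ($U = 18331 - 144 = 18187$)
$S = - \frac{1}{152400741}$ ($S = \frac{1}{-33491 + \left(23399 - 16056\right) \left(-20750\right)} = \frac{1}{-33491 + 7343 \left(-20750\right)} = \frac{1}{-33491 - 152367250} = \frac{1}{-152400741} = - \frac{1}{152400741} \approx -6.5616 \cdot 10^{-9}$)
$\left(\frac{1}{U} - 48516\right) \left(S - 720\right) = \left(\frac{1}{18187} - 48516\right) \left(- \frac{1}{152400741} - 720\right) = \left(\frac{1}{18187} - 48516\right) \left(- \frac{109728533521}{152400741}\right) = \left(- \frac{882360491}{18187}\right) \left(- \frac{109728533521}{152400741}\right) = \frac{96820122714299518811}{2771712276567}$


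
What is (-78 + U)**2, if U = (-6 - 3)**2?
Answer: 9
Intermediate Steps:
U = 81 (U = (-9)**2 = 81)
(-78 + U)**2 = (-78 + 81)**2 = 3**2 = 9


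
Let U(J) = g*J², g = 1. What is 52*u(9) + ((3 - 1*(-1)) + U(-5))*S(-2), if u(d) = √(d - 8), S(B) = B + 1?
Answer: 23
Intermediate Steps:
S(B) = 1 + B
U(J) = J² (U(J) = 1*J² = J²)
u(d) = √(-8 + d)
52*u(9) + ((3 - 1*(-1)) + U(-5))*S(-2) = 52*√(-8 + 9) + ((3 - 1*(-1)) + (-5)²)*(1 - 2) = 52*√1 + ((3 + 1) + 25)*(-1) = 52*1 + (4 + 25)*(-1) = 52 + 29*(-1) = 52 - 29 = 23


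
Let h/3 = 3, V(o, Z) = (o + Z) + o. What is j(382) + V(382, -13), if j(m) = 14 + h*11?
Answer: 864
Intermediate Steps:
V(o, Z) = Z + 2*o (V(o, Z) = (Z + o) + o = Z + 2*o)
h = 9 (h = 3*3 = 9)
j(m) = 113 (j(m) = 14 + 9*11 = 14 + 99 = 113)
j(382) + V(382, -13) = 113 + (-13 + 2*382) = 113 + (-13 + 764) = 113 + 751 = 864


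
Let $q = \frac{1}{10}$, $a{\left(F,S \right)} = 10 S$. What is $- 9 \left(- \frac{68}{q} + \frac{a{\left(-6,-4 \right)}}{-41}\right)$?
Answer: $\frac{250560}{41} \approx 6111.2$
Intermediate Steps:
$q = \frac{1}{10} \approx 0.1$
$- 9 \left(- \frac{68}{q} + \frac{a{\left(-6,-4 \right)}}{-41}\right) = - 9 \left(- 68 \frac{1}{\frac{1}{10}} + \frac{10 \left(-4\right)}{-41}\right) = - 9 \left(\left(-68\right) 10 - - \frac{40}{41}\right) = - 9 \left(-680 + \frac{40}{41}\right) = \left(-9\right) \left(- \frac{27840}{41}\right) = \frac{250560}{41}$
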